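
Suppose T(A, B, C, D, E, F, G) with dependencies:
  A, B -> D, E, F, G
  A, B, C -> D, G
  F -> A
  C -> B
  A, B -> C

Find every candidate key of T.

{A, B}, {A, C}, {B, F}, {C, F}

{A, B} is a candidate key since {A, B}⁺ = {A, B, C, D, E, F, G} covers every attribute.
{A, C} is a candidate key since {A, C}⁺ = {A, B, C, D, E, F, G} covers every attribute.
{B, F} is a candidate key since {B, F}⁺ = {A, B, C, D, E, F, G} covers every attribute.
{C, F} is a candidate key since {C, F}⁺ = {A, B, C, D, E, F, G} covers every attribute.
No proper subset of any of these is a key, and no other minimal superkey exists.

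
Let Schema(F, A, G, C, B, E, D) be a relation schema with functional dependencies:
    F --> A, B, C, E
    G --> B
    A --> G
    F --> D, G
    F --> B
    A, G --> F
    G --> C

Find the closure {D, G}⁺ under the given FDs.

Start with {D, G}.
G --> B applies; add {B} → now {B, D, G}.
G --> C applies; add {C} → now {B, C, D, G}.
No further FD applies.

{B, C, D, G}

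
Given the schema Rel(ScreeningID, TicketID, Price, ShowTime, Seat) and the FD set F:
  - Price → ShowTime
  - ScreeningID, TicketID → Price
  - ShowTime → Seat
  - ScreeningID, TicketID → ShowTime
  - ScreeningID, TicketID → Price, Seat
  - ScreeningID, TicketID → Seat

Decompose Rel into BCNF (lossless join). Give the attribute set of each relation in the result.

Candidate key of the original relation: {ScreeningID, TicketID}.
In {Price, ScreeningID, Seat, ShowTime, TicketID}, {Price} is not a superkey ({Price}⁺ restricted to this set is {Price, Seat, ShowTime}), so split on Price → Seat, ShowTime into {Price, Seat, ShowTime} and {Price, ScreeningID, TicketID}.
In {Price, Seat, ShowTime}, {ShowTime} is not a superkey ({ShowTime}⁺ restricted to this set is {Seat, ShowTime}), so split on ShowTime → Seat into {Seat, ShowTime} and {Price, ShowTime}.
{Seat, ShowTime} has no BCNF violation.
{Price, ShowTime} has no BCNF violation.
{Price, ScreeningID, TicketID} has no BCNF violation.

{Price, ScreeningID, TicketID}; {Price, ShowTime}; {Seat, ShowTime}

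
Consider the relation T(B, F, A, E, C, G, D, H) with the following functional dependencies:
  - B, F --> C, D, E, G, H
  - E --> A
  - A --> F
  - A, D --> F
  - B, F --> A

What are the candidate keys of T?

{B} never appears on the right of any FD, so every key must include it.
Closure of {A, B} is {A, B, C, D, E, F, G, H}, the whole schema; {A, B} is a candidate key.
Closure of {B, E} is {A, B, C, D, E, F, G, H}, the whole schema; {B, E} is a candidate key.
Closure of {B, F} is {A, B, C, D, E, F, G, H}, the whole schema; {B, F} is a candidate key.
These are minimal and exhaustive — every other superkey contains one of them.

{A, B}, {B, E}, {B, F}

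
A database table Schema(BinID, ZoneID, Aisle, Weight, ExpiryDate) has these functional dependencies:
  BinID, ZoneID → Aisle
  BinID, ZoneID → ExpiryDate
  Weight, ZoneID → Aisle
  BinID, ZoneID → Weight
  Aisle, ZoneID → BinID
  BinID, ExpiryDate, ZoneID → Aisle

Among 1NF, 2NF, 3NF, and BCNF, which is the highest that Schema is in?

BCNF

Candidate keys: {Aisle, ZoneID}, {BinID, ZoneID}, {Weight, ZoneID}. Prime attributes: {Aisle, BinID, Weight, ZoneID}.
The left-hand side of every FD is a superkey, so BCNF is satisfied.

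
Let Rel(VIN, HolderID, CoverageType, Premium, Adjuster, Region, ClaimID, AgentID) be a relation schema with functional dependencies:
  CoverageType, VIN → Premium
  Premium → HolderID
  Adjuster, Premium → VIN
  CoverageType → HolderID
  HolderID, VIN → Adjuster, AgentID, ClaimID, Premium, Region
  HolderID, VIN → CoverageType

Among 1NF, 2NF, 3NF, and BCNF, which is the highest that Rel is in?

3NF

Candidate keys: {Adjuster, Premium}, {CoverageType, VIN}, {HolderID, VIN}, {Premium, VIN}. Prime attributes: {Adjuster, CoverageType, HolderID, Premium, VIN}.
Premium → HolderID breaks BCNF: {Premium}⁺ = {HolderID, Premium}, so {Premium} is not a superkey.
Its right-hand attributes {HolderID} are all prime, as are those of every other non-superkey FD — the relation is in 3NF.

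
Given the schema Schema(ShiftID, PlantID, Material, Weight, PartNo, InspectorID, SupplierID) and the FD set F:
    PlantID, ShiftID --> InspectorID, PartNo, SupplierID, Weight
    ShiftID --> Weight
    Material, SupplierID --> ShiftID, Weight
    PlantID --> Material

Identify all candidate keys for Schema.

{PlantID} never appears on the right of any FD, so every key must include it.
{PlantID, ShiftID}⁺ = {InspectorID, Material, PartNo, PlantID, ShiftID, SupplierID, Weight} — all of the relation — so {PlantID, ShiftID} is a candidate key.
{PlantID, SupplierID}⁺ = {InspectorID, Material, PartNo, PlantID, ShiftID, SupplierID, Weight} — all of the relation — so {PlantID, SupplierID} is a candidate key.
These are minimal and exhaustive — every other superkey contains one of them.

{PlantID, ShiftID}, {PlantID, SupplierID}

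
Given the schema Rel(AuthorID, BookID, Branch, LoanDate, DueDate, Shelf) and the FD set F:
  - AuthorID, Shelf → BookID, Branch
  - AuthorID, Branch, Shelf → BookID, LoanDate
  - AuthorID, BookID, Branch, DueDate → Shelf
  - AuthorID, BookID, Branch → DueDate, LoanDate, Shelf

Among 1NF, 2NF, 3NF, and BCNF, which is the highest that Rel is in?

BCNF

Candidate keys: {AuthorID, BookID, Branch}, {AuthorID, Shelf}. Prime attributes: {AuthorID, BookID, Branch, Shelf}.
Each dependency's left side is a superkey — BCNF holds.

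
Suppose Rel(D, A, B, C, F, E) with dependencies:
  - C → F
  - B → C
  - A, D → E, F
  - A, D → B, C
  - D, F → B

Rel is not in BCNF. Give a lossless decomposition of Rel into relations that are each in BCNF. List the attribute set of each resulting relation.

{A, B, D, E}; {B, C}; {C, F}

Candidate key of the original relation: {A, D}.
Within {A, B, C, D, E, F}: {C}⁺ ∩ {A, B, C, D, E, F} = {C, F}, not the whole set, so C → F violates BCNF; decompose into {C, F} and {A, B, C, D, E}.
{C, F}: every determinant is a superkey — BCNF.
Within {A, B, C, D, E}: {B}⁺ ∩ {A, B, C, D, E} = {B, C}, not the whole set, so B → C violates BCNF; decompose into {B, C} and {A, B, D, E}.
{B, C}: every determinant is a superkey — BCNF.
{A, B, D, E}: every determinant is a superkey — BCNF.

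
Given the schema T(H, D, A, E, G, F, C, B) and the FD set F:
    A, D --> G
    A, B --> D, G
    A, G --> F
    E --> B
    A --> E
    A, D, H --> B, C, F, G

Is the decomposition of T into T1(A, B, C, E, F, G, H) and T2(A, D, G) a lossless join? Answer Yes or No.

Common attributes: {A, G}; their closure is {A, B, D, E, F, G}.
T2 is contained in that closure, so T1 ∩ T2 --> T2 holds and the join is lossless.

Yes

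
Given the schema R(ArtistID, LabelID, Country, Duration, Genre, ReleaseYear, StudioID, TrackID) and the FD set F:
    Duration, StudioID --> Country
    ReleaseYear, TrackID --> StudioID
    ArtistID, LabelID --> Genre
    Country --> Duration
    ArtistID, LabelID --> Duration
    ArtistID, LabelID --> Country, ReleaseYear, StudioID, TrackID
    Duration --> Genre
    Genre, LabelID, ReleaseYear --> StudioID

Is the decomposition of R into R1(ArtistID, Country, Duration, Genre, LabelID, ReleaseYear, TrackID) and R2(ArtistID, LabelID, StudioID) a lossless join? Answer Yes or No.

R1 ∩ R2 = {ArtistID, LabelID}; its closure under F is {ArtistID, Country, Duration, Genre, LabelID, ReleaseYear, StudioID, TrackID}.
Since R1 ⊆ {ArtistID, Country, Duration, Genre, LabelID, ReleaseYear, StudioID, TrackID}, the intersection is a superkey of R1; the decomposition is lossless.

Yes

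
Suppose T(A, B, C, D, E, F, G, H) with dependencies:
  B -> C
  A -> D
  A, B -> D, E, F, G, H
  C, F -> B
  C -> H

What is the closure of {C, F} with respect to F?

{B, C, F, H}

Start with {C, F}.
C, F -> B applies; add {B} → now {B, C, F}.
C -> H applies; add {H} → now {B, C, F, H}.
No further FD applies.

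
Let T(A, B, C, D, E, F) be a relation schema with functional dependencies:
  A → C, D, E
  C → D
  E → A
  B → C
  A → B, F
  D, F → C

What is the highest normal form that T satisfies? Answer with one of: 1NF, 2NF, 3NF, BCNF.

2NF

Candidate keys: {A}, {E}. Prime attributes: {A, E}.
C → D: {C}⁺ = {C, D}, which is not all of the attributes, so the left side is not a superkey — BCNF is violated.
C → D determines the non-prime attribute {D} from a non-superkey — 3NF is violated.
All keys have size 1, which rules out partial dependencies — 2NF is satisfied.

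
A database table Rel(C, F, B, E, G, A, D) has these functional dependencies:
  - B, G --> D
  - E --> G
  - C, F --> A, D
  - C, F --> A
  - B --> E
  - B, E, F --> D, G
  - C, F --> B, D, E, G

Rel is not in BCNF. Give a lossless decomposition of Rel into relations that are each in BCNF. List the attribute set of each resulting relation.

Candidate key of the original relation: {C, F}.
{A, B, C, D, E, F, G}: {B, G} determines {B, D, E, G} here but is not a superkey — split on B, G --> D, E, giving {B, D, E, G} and {A, B, C, F, G}.
{B, D, E, G}: {E} determines {E, G} here but is not a superkey — split on E --> G, giving {E, G} and {B, D, E}.
{E, G} has no BCNF violation.
{B, D, E} has no BCNF violation.
{A, B, C, F, G}: {B} determines {B, G} here but is not a superkey — split on B --> G, giving {B, G} and {A, B, C, F}.
{B, G} has no BCNF violation.
{A, B, C, F} has no BCNF violation.

{A, B, C, F}; {B, D, E}; {B, G}; {E, G}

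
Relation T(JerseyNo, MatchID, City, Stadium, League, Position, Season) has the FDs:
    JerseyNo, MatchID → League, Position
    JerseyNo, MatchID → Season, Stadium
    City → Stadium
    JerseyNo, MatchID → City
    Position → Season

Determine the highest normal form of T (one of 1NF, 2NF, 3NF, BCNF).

Candidate key: {JerseyNo, MatchID}. Prime attributes: {JerseyNo, MatchID}.
For City → Stadium we have {City}⁺ = {City, Stadium}; {City} is not a superkey, so BCNF fails.
Because {Stadium} is non-prime and the left side of City → Stadium is not a superkey, the relation is not in 3NF.
No proper subset of a key has a non-prime attribute in its closure, so there is no partial dependency; 2NF holds.

2NF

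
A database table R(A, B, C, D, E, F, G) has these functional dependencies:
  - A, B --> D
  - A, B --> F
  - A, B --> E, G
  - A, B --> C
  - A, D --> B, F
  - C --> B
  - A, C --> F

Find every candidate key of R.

{A, B}, {A, C}, {A, D}

Attributes never on any right-hand side: {A} — every candidate key must contain it.
{A, B}⁺ = {A, B, C, D, E, F, G} — all of the relation — so {A, B} is a candidate key.
{A, C}⁺ = {A, B, C, D, E, F, G} — all of the relation — so {A, C} is a candidate key.
{A, D}⁺ = {A, B, C, D, E, F, G} — all of the relation — so {A, D} is a candidate key.
Any other superkey properly contains one of these, so there are no further candidate keys.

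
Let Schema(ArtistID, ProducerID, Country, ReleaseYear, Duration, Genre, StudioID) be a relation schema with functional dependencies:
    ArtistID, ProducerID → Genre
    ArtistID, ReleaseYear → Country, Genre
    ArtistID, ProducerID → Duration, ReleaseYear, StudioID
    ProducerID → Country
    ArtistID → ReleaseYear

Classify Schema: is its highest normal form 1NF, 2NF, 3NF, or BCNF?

1NF

Candidate key: {ArtistID, ProducerID}. Prime attributes: {ArtistID, ProducerID}.
ArtistID, ReleaseYear → Country, Genre: {ArtistID, ReleaseYear}⁺ = {ArtistID, Country, Genre, ReleaseYear}, which is not all of the attributes, so the left side is not a superkey — BCNF is violated.
ArtistID, ReleaseYear → Country, Genre determines the non-prime attributes {Country, Genre} from a non-superkey — 3NF is violated.
The proper key subset {ArtistID} of {ArtistID, ProducerID} determines non-prime {Country, Genre, ReleaseYear}, so the relation is not even in 2NF.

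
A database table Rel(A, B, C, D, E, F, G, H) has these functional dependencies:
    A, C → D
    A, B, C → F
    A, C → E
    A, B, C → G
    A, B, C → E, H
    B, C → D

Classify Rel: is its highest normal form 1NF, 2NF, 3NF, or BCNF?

Candidate key: {A, B, C}. Prime attributes: {A, B, C}.
A, C → D breaks BCNF: {A, C}⁺ = {A, C, D, E}, so {A, C} is not a superkey.
A, C → D has non-prime {D} on the right and a non-superkey on the left, so 3NF fails.
{A, C} is a proper subset of the key {A, B, C}, and {A, C}⁺ contains the non-prime attributes {D, E} — a partial dependency, so 2NF is violated.

1NF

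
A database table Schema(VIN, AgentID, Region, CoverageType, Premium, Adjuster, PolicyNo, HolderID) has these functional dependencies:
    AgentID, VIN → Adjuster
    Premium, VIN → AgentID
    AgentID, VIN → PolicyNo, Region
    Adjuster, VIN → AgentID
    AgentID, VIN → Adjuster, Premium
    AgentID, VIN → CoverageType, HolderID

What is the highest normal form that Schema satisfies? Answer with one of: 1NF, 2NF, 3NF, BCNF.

Candidate keys: {Adjuster, VIN}, {AgentID, VIN}, {Premium, VIN}. Prime attributes: {Adjuster, AgentID, Premium, VIN}.
Each dependency's left side is a superkey — BCNF holds.

BCNF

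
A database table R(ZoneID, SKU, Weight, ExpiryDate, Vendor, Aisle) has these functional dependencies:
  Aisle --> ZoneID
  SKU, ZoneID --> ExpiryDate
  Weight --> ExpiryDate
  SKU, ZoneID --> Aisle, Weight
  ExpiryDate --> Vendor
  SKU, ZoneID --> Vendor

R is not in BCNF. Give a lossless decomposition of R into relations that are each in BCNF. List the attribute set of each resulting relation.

{Aisle, SKU, Weight}; {Aisle, ZoneID}; {ExpiryDate, Vendor}; {ExpiryDate, Weight}

Candidate keys of the original relation: {Aisle, SKU}, {SKU, ZoneID}.
In {Aisle, ExpiryDate, SKU, Vendor, Weight, ZoneID}, {Aisle} is not a superkey ({Aisle}⁺ restricted to this set is {Aisle, ZoneID}), so split on Aisle --> ZoneID into {Aisle, ZoneID} and {Aisle, ExpiryDate, SKU, Vendor, Weight}.
{Aisle, ZoneID}: every determinant is a superkey — BCNF.
In {Aisle, ExpiryDate, SKU, Vendor, Weight}, {Weight} is not a superkey ({Weight}⁺ restricted to this set is {ExpiryDate, Vendor, Weight}), so split on Weight --> ExpiryDate, Vendor into {ExpiryDate, Vendor, Weight} and {Aisle, SKU, Weight}.
In {ExpiryDate, Vendor, Weight}, {ExpiryDate} is not a superkey ({ExpiryDate}⁺ restricted to this set is {ExpiryDate, Vendor}), so split on ExpiryDate --> Vendor into {ExpiryDate, Vendor} and {ExpiryDate, Weight}.
{ExpiryDate, Vendor}: every determinant is a superkey — BCNF.
{ExpiryDate, Weight}: every determinant is a superkey — BCNF.
{Aisle, SKU, Weight}: every determinant is a superkey — BCNF.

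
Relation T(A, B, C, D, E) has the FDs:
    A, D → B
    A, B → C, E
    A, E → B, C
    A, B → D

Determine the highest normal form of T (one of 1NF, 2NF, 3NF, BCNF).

BCNF

Candidate keys: {A, B}, {A, D}, {A, E}. Prime attributes: {A, B, D, E}.
Every FD has a superkey on the left, so the relation is in BCNF.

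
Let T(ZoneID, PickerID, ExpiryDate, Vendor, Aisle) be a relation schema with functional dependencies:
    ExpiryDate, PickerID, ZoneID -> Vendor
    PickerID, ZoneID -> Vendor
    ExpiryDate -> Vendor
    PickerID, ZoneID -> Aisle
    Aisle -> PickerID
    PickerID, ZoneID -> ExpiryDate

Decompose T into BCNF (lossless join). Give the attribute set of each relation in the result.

{Aisle, ExpiryDate, ZoneID}; {Aisle, PickerID}; {ExpiryDate, Vendor}

Candidate keys of the original relation: {Aisle, ZoneID}, {PickerID, ZoneID}.
Within {Aisle, ExpiryDate, PickerID, Vendor, ZoneID}: {ExpiryDate}⁺ ∩ {Aisle, ExpiryDate, PickerID, Vendor, ZoneID} = {ExpiryDate, Vendor}, not the whole set, so ExpiryDate -> Vendor violates BCNF; decompose into {ExpiryDate, Vendor} and {Aisle, ExpiryDate, PickerID, ZoneID}.
{ExpiryDate, Vendor} has no BCNF violation.
Within {Aisle, ExpiryDate, PickerID, ZoneID}: {Aisle}⁺ ∩ {Aisle, ExpiryDate, PickerID, ZoneID} = {Aisle, PickerID}, not the whole set, so Aisle -> PickerID violates BCNF; decompose into {Aisle, PickerID} and {Aisle, ExpiryDate, ZoneID}.
{Aisle, PickerID} has no BCNF violation.
{Aisle, ExpiryDate, ZoneID} has no BCNF violation.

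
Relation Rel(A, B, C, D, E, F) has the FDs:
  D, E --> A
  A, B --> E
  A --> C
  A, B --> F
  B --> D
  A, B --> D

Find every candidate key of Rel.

{A, B}, {B, E}

Attributes never on any right-hand side: {B} — every candidate key must contain it.
{A, B} is a candidate key since {A, B}⁺ = {A, B, C, D, E, F} covers every attribute.
{B, E} is a candidate key since {B, E}⁺ = {A, B, C, D, E, F} covers every attribute.
No proper subset of any of these is a key, and no other minimal superkey exists.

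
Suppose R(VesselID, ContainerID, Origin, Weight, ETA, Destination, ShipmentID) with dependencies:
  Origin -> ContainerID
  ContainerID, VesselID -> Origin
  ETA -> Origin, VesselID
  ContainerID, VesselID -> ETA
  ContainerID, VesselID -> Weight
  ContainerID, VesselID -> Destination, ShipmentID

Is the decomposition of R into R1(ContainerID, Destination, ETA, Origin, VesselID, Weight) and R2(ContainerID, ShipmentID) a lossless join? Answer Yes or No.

The shared attributes are {ContainerID} and {ContainerID}⁺ = {ContainerID}.
The closure covers neither R1 nor R2 entirely; the join is not lossless.

No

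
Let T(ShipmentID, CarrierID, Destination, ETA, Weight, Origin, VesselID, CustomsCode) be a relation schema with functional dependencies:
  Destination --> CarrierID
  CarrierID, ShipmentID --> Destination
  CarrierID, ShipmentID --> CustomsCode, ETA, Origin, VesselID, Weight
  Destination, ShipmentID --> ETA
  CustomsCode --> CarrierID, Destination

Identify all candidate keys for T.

No FD produces {ShipmentID}, so it must be in every candidate key.
{CarrierID, ShipmentID}⁺ = {CarrierID, CustomsCode, Destination, ETA, Origin, ShipmentID, VesselID, Weight}, which is every attribute, so {CarrierID, ShipmentID} is a candidate key.
{CustomsCode, ShipmentID}⁺ = {CarrierID, CustomsCode, Destination, ETA, Origin, ShipmentID, VesselID, Weight}, which is every attribute, so {CustomsCode, ShipmentID} is a candidate key.
{Destination, ShipmentID}⁺ = {CarrierID, CustomsCode, Destination, ETA, Origin, ShipmentID, VesselID, Weight}, which is every attribute, so {Destination, ShipmentID} is a candidate key.
No proper subset of any of these is a key, and no other minimal superkey exists.

{CarrierID, ShipmentID}, {CustomsCode, ShipmentID}, {Destination, ShipmentID}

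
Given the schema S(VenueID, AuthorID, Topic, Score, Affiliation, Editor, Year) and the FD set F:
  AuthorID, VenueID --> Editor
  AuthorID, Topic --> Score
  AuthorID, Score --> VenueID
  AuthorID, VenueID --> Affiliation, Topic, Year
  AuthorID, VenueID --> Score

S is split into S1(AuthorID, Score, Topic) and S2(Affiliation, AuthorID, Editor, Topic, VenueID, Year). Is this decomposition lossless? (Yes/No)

Common attributes: {AuthorID, Topic}; their closure is {Affiliation, AuthorID, Editor, Score, Topic, VenueID, Year}.
Since S1 ⊆ {Affiliation, AuthorID, Editor, Score, Topic, VenueID, Year}, the intersection is a superkey of S1; the decomposition is lossless.

Yes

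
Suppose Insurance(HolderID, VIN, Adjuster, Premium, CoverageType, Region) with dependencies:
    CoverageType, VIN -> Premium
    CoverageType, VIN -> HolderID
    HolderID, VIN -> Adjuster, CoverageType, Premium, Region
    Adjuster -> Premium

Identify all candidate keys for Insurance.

{VIN} never appears on the right of any FD, so every key must include it.
{CoverageType, VIN}⁺ = {Adjuster, CoverageType, HolderID, Premium, Region, VIN}, which is every attribute, so {CoverageType, VIN} is a candidate key.
{HolderID, VIN}⁺ = {Adjuster, CoverageType, HolderID, Premium, Region, VIN}, which is every attribute, so {HolderID, VIN} is a candidate key.
These are minimal and exhaustive — every other superkey contains one of them.

{CoverageType, VIN}, {HolderID, VIN}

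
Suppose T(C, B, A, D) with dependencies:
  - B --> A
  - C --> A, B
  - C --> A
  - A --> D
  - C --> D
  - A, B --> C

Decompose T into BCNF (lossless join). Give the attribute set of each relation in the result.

Candidate keys of the original relation: {B}, {C}.
Within {A, B, C, D}: {A}⁺ ∩ {A, B, C, D} = {A, D}, not the whole set, so A --> D violates BCNF; decompose into {A, D} and {A, B, C}.
{A, D}: every determinant is a superkey — BCNF.
{A, B, C}: every determinant is a superkey — BCNF.

{A, B, C}; {A, D}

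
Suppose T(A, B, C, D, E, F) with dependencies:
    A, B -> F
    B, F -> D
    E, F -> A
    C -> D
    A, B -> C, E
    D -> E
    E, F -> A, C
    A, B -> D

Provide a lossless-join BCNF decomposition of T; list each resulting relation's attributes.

{A, C, F}; {B, E, F}; {C, D}; {D, E}

Candidate keys of the original relation: {A, B}, {B, F}.
In {A, B, C, D, E, F}, {E, F} is not a superkey ({E, F}⁺ restricted to this set is {A, C, D, E, F}), so split on E, F -> A, C, D into {A, C, D, E, F} and {B, E, F}.
In {A, C, D, E, F}, {C} is not a superkey ({C}⁺ restricted to this set is {C, D, E}), so split on C -> D, E into {C, D, E} and {A, C, F}.
In {C, D, E}, {D} is not a superkey ({D}⁺ restricted to this set is {D, E}), so split on D -> E into {D, E} and {C, D}.
{D, E} has no BCNF violation.
{C, D} has no BCNF violation.
{A, C, F} has no BCNF violation.
{B, E, F} has no BCNF violation.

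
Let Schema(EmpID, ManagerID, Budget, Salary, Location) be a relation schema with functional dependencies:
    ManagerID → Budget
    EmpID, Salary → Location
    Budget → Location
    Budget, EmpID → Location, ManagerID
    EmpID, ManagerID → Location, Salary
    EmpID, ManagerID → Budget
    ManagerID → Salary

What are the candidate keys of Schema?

{Budget, EmpID}, {EmpID, ManagerID}

Attributes never on any right-hand side: {EmpID} — every candidate key must contain it.
{Budget, EmpID}⁺ = {Budget, EmpID, Location, ManagerID, Salary}, which is every attribute, so {Budget, EmpID} is a candidate key.
{EmpID, ManagerID}⁺ = {Budget, EmpID, Location, ManagerID, Salary}, which is every attribute, so {EmpID, ManagerID} is a candidate key.
No proper subset of any of these is a key, and no other minimal superkey exists.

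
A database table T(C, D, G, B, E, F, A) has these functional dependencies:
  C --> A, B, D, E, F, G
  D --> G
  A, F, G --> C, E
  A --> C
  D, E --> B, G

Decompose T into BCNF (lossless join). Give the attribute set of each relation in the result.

Candidate keys of the original relation: {A}, {C}.
{A, B, C, D, E, F, G}: {D} determines {D, G} here but is not a superkey — split on D --> G, giving {D, G} and {A, B, C, D, E, F}.
{D, G} is in BCNF.
{A, B, C, D, E, F}: {D, E} determines {B, D, E} here but is not a superkey — split on D, E --> B, giving {B, D, E} and {A, C, D, E, F}.
{B, D, E} is in BCNF.
{A, C, D, E, F} is in BCNF.

{A, C, D, E, F}; {B, D, E}; {D, G}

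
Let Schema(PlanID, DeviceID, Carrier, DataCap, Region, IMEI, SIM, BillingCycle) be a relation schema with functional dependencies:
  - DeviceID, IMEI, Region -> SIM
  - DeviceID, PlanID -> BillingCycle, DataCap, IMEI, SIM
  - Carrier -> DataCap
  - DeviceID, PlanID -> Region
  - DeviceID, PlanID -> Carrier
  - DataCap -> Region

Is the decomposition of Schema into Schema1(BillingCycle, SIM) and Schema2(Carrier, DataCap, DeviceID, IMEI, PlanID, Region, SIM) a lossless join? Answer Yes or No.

The shared attributes are {SIM} and {SIM}⁺ = {SIM}.
Neither Schema1 nor Schema2 is contained in that closure, so the decomposition is lossy.

No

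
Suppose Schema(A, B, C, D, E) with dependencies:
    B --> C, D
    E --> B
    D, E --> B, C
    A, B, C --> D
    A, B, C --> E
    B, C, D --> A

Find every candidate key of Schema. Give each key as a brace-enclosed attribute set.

{B}, {E}

Closure of {B} is {A, B, C, D, E}, the whole schema; {B} is a candidate key.
Closure of {E} is {A, B, C, D, E}, the whole schema; {E} is a candidate key.
No proper subset of any of these is a key, and no other minimal superkey exists.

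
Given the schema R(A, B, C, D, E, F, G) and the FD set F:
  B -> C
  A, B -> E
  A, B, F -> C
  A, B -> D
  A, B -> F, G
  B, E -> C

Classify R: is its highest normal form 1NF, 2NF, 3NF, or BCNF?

Candidate key: {A, B}. Prime attributes: {A, B}.
For B -> C we have {B}⁺ = {B, C}; {B} is not a superkey, so BCNF fails.
B -> C has non-prime {C} on the right and a non-superkey on the left, so 3NF fails.
{B} is a proper subset of the key {A, B}, and {B}⁺ contains the non-prime attribute {C} — a partial dependency, so 2NF is violated.

1NF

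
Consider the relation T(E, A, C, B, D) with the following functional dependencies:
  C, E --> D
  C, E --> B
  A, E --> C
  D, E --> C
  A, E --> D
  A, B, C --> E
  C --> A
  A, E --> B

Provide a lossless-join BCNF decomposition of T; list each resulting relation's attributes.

Candidate keys of the original relation: {A, E}, {B, C}, {C, E}, {D, E}.
{A, B, C, D, E}: {C} determines {A, C} here but is not a superkey — split on C --> A, giving {A, C} and {B, C, D, E}.
{A, C} is in BCNF.
{B, C, D, E} is in BCNF.

{A, C}; {B, C, D, E}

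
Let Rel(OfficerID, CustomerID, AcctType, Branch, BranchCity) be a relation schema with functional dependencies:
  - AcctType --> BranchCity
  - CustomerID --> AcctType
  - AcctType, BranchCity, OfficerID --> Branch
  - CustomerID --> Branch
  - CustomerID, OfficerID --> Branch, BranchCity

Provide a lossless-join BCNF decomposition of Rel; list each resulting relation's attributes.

Candidate key of the original relation: {CustomerID, OfficerID}.
In {AcctType, Branch, BranchCity, CustomerID, OfficerID}, {AcctType} is not a superkey ({AcctType}⁺ restricted to this set is {AcctType, BranchCity}), so split on AcctType --> BranchCity into {AcctType, BranchCity} and {AcctType, Branch, CustomerID, OfficerID}.
{AcctType, BranchCity}: every determinant is a superkey — BCNF.
In {AcctType, Branch, CustomerID, OfficerID}, {CustomerID} is not a superkey ({CustomerID}⁺ restricted to this set is {AcctType, Branch, CustomerID}), so split on CustomerID --> AcctType, Branch into {AcctType, Branch, CustomerID} and {CustomerID, OfficerID}.
{AcctType, Branch, CustomerID}: every determinant is a superkey — BCNF.
{CustomerID, OfficerID}: every determinant is a superkey — BCNF.

{AcctType, Branch, CustomerID}; {AcctType, BranchCity}; {CustomerID, OfficerID}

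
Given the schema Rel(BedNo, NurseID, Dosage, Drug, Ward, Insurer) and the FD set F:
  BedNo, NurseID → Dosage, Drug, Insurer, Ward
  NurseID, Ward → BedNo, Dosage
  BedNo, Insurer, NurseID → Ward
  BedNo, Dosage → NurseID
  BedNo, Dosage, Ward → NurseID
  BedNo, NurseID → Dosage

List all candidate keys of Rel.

{BedNo, Dosage}, {BedNo, NurseID}, {NurseID, Ward}

{BedNo, Dosage} is a candidate key since {BedNo, Dosage}⁺ = {BedNo, Dosage, Drug, Insurer, NurseID, Ward} covers every attribute.
{BedNo, NurseID} is a candidate key since {BedNo, NurseID}⁺ = {BedNo, Dosage, Drug, Insurer, NurseID, Ward} covers every attribute.
{NurseID, Ward} is a candidate key since {NurseID, Ward}⁺ = {BedNo, Dosage, Drug, Insurer, NurseID, Ward} covers every attribute.
No proper subset of any of these is a key, and no other minimal superkey exists.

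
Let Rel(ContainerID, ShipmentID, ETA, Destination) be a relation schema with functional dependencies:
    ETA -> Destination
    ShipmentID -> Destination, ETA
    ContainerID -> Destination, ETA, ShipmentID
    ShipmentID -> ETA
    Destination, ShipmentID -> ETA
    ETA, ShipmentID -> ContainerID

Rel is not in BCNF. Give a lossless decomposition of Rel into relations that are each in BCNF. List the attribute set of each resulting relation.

Candidate keys of the original relation: {ContainerID}, {ShipmentID}.
Within {ContainerID, Destination, ETA, ShipmentID}: {ETA}⁺ ∩ {ContainerID, Destination, ETA, ShipmentID} = {Destination, ETA}, not the whole set, so ETA -> Destination violates BCNF; decompose into {Destination, ETA} and {ContainerID, ETA, ShipmentID}.
{Destination, ETA}: every determinant is a superkey — BCNF.
{ContainerID, ETA, ShipmentID}: every determinant is a superkey — BCNF.

{ContainerID, ETA, ShipmentID}; {Destination, ETA}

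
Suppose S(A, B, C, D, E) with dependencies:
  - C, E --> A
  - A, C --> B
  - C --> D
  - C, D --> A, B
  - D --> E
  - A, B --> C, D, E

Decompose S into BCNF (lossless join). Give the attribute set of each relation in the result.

Candidate keys of the original relation: {A, B}, {C}.
In {A, B, C, D, E}, {D} is not a superkey ({D}⁺ restricted to this set is {D, E}), so split on D --> E into {D, E} and {A, B, C, D}.
{D, E} has no BCNF violation.
{A, B, C, D} has no BCNF violation.

{A, B, C, D}; {D, E}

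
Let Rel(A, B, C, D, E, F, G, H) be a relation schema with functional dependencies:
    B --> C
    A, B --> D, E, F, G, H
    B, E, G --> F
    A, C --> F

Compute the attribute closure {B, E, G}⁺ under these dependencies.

Start with {B, E, G}.
B --> C applies; add {C} → now {B, C, E, G}.
B, E, G --> F applies; add {F} → now {B, C, E, F, G}.
No further FD applies.

{B, C, E, F, G}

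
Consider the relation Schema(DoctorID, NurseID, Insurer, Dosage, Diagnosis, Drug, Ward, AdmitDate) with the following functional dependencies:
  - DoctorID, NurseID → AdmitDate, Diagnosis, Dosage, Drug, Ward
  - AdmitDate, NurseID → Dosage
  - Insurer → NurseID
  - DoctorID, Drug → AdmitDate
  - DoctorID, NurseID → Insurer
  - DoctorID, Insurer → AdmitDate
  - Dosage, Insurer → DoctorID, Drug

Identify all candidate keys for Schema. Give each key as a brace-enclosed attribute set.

{AdmitDate, Insurer}, {DoctorID, Insurer}, {DoctorID, NurseID}, {Dosage, Insurer}

{AdmitDate, Insurer} is a candidate key since {AdmitDate, Insurer}⁺ = {AdmitDate, Diagnosis, DoctorID, Dosage, Drug, Insurer, NurseID, Ward} covers every attribute.
{DoctorID, Insurer} is a candidate key since {DoctorID, Insurer}⁺ = {AdmitDate, Diagnosis, DoctorID, Dosage, Drug, Insurer, NurseID, Ward} covers every attribute.
{DoctorID, NurseID} is a candidate key since {DoctorID, NurseID}⁺ = {AdmitDate, Diagnosis, DoctorID, Dosage, Drug, Insurer, NurseID, Ward} covers every attribute.
{Dosage, Insurer} is a candidate key since {Dosage, Insurer}⁺ = {AdmitDate, Diagnosis, DoctorID, Dosage, Drug, Insurer, NurseID, Ward} covers every attribute.
No proper subset of any of these is a key, and no other minimal superkey exists.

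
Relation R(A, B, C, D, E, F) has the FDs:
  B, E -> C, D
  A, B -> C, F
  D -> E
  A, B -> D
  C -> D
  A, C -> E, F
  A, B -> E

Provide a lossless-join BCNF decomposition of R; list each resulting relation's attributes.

Candidate key of the original relation: {A, B}.
Within {A, B, C, D, E, F}: {B, E}⁺ ∩ {A, B, C, D, E, F} = {B, C, D, E}, not the whole set, so B, E -> C, D violates BCNF; decompose into {B, C, D, E} and {A, B, E, F}.
Within {B, C, D, E}: {D}⁺ ∩ {B, C, D, E} = {D, E}, not the whole set, so D -> E violates BCNF; decompose into {D, E} and {B, C, D}.
{D, E} has no BCNF violation.
Within {B, C, D}: {C}⁺ ∩ {B, C, D} = {C, D}, not the whole set, so C -> D violates BCNF; decompose into {C, D} and {B, C}.
{C, D} has no BCNF violation.
{B, C} has no BCNF violation.
{A, B, E, F} has no BCNF violation.

{A, B, E, F}; {B, C}; {C, D}; {D, E}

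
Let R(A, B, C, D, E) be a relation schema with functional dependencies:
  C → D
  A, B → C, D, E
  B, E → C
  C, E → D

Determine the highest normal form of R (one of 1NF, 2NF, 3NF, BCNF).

Candidate key: {A, B}. Prime attributes: {A, B}.
C → D breaks BCNF: {C}⁺ = {C, D}, so {C} is not a superkey.
C → D has non-prime {D} on the right and a non-superkey on the left, so 3NF fails.
No proper subset of a key has a non-prime attribute in its closure, so there is no partial dependency; 2NF holds.

2NF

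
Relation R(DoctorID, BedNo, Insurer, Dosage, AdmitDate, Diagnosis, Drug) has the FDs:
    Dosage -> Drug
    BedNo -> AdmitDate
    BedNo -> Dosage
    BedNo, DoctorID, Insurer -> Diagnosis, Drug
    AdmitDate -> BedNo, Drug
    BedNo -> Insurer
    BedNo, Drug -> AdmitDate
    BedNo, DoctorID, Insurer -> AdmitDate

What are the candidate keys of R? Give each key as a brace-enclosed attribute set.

{AdmitDate, DoctorID}, {BedNo, DoctorID}

{DoctorID} never appears on the right of any FD, so every key must include it.
{AdmitDate, DoctorID} is a candidate key since {AdmitDate, DoctorID}⁺ = {AdmitDate, BedNo, Diagnosis, DoctorID, Dosage, Drug, Insurer} covers every attribute.
{BedNo, DoctorID} is a candidate key since {BedNo, DoctorID}⁺ = {AdmitDate, BedNo, Diagnosis, DoctorID, Dosage, Drug, Insurer} covers every attribute.
No proper subset of any of these is a key, and no other minimal superkey exists.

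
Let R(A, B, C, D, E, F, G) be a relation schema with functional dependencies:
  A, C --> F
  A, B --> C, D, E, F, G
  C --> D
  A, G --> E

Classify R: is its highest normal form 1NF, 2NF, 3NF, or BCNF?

2NF

Candidate key: {A, B}. Prime attributes: {A, B}.
A, C --> F: {A, C}⁺ = {A, C, D, F}, which is not all of the attributes, so the left side is not a superkey — BCNF is violated.
Because {F} is non-prime and the left side of A, C --> F is not a superkey, the relation is not in 3NF.
Checking every proper subset of each key, none determines a non-prime attribute — 2NF is satisfied.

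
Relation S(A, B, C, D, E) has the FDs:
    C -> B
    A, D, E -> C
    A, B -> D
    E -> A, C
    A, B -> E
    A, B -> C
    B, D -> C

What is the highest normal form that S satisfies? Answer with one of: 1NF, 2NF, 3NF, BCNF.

Candidate keys: {A, B}, {A, C}, {E}. Prime attributes: {A, B, C, E}.
C -> B breaks BCNF: {C}⁺ = {B, C}, so {C} is not a superkey.
Its right-hand attributes {B} are all prime, as are those of every other non-superkey FD — the relation is in 3NF.

3NF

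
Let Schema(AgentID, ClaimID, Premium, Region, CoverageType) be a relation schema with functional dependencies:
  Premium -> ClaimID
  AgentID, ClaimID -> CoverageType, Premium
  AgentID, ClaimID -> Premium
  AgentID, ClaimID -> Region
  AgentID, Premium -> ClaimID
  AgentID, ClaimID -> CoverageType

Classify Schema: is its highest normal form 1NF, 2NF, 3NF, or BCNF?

Candidate keys: {AgentID, ClaimID}, {AgentID, Premium}. Prime attributes: {AgentID, ClaimID, Premium}.
Premium -> ClaimID breaks BCNF: {Premium}⁺ = {ClaimID, Premium}, so {Premium} is not a superkey.
Its right-hand attributes {ClaimID} are all prime, as are those of every other non-superkey FD — the relation is in 3NF.

3NF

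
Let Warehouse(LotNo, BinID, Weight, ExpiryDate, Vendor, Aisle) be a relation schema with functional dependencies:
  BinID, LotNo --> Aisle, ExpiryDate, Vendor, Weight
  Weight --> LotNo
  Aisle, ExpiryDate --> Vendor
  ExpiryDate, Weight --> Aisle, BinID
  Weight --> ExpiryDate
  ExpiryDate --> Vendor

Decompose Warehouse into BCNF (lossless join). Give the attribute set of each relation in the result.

Candidate keys of the original relation: {BinID, LotNo}, {Weight}.
In {Aisle, BinID, ExpiryDate, LotNo, Vendor, Weight}, {Aisle, ExpiryDate} is not a superkey ({Aisle, ExpiryDate}⁺ restricted to this set is {Aisle, ExpiryDate, Vendor}), so split on Aisle, ExpiryDate --> Vendor into {Aisle, ExpiryDate, Vendor} and {Aisle, BinID, ExpiryDate, LotNo, Weight}.
In {Aisle, ExpiryDate, Vendor}, {ExpiryDate} is not a superkey ({ExpiryDate}⁺ restricted to this set is {ExpiryDate, Vendor}), so split on ExpiryDate --> Vendor into {ExpiryDate, Vendor} and {Aisle, ExpiryDate}.
{ExpiryDate, Vendor}: every determinant is a superkey — BCNF.
{Aisle, ExpiryDate}: every determinant is a superkey — BCNF.
{Aisle, BinID, ExpiryDate, LotNo, Weight}: every determinant is a superkey — BCNF.

{Aisle, BinID, ExpiryDate, LotNo, Weight}; {ExpiryDate, Vendor}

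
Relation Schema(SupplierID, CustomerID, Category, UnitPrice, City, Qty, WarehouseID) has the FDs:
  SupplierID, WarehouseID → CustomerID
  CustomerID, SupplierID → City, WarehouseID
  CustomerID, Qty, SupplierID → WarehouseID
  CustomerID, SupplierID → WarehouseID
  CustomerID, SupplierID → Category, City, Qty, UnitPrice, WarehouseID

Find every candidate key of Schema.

Attributes never on any right-hand side: {SupplierID} — every candidate key must contain it.
{CustomerID, SupplierID}⁺ = {Category, City, CustomerID, Qty, SupplierID, UnitPrice, WarehouseID} — all of the relation — so {CustomerID, SupplierID} is a candidate key.
{SupplierID, WarehouseID}⁺ = {Category, City, CustomerID, Qty, SupplierID, UnitPrice, WarehouseID} — all of the relation — so {SupplierID, WarehouseID} is a candidate key.
These are minimal and exhaustive — every other superkey contains one of them.

{CustomerID, SupplierID}, {SupplierID, WarehouseID}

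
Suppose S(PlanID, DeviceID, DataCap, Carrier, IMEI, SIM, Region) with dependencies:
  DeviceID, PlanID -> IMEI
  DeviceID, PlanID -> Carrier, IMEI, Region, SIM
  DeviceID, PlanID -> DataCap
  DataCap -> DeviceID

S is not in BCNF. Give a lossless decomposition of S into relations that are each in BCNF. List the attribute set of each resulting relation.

{Carrier, DataCap, IMEI, PlanID, Region, SIM}; {DataCap, DeviceID}

Candidate keys of the original relation: {DataCap, PlanID}, {DeviceID, PlanID}.
Within {Carrier, DataCap, DeviceID, IMEI, PlanID, Region, SIM}: {DataCap}⁺ ∩ {Carrier, DataCap, DeviceID, IMEI, PlanID, Region, SIM} = {DataCap, DeviceID}, not the whole set, so DataCap -> DeviceID violates BCNF; decompose into {DataCap, DeviceID} and {Carrier, DataCap, IMEI, PlanID, Region, SIM}.
{DataCap, DeviceID}: every determinant is a superkey — BCNF.
{Carrier, DataCap, IMEI, PlanID, Region, SIM}: every determinant is a superkey — BCNF.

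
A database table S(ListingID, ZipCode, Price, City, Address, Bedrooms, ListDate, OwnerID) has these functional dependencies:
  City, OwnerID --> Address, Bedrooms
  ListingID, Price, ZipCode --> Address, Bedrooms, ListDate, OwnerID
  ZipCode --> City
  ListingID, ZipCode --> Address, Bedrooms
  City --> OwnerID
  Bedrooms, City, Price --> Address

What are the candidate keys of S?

{ListingID, Price, ZipCode}

Attributes never on any right-hand side: {ListingID, Price, ZipCode} — every candidate key must contain all of them.
{ListingID, Price, ZipCode}⁺ = {Address, Bedrooms, City, ListDate, ListingID, OwnerID, Price, ZipCode} — all of the relation — so {ListingID, Price, ZipCode} is a candidate key.
Every other attribute set either contains this one or has a smaller closure.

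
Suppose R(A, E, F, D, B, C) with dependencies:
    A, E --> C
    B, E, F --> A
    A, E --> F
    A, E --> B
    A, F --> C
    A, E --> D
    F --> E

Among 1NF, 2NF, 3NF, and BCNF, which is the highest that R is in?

Candidate keys: {A, E}, {A, F}, {B, F}. Prime attributes: {A, B, E, F}.
F --> E: {F}⁺ = {E, F}, which is not all of the attributes, so the left side is not a superkey — BCNF is violated.
But every attribute on its right side ({E}) is prime, and the same holds for every other non-superkey FD, so 3NF still holds.

3NF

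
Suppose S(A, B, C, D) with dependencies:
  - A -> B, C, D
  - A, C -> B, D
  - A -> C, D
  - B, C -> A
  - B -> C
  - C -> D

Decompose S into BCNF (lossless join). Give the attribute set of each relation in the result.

Candidate keys of the original relation: {A}, {B}.
{A, B, C, D}: {C} determines {C, D} here but is not a superkey — split on C -> D, giving {C, D} and {A, B, C}.
{C, D} has no BCNF violation.
{A, B, C} has no BCNF violation.

{A, B, C}; {C, D}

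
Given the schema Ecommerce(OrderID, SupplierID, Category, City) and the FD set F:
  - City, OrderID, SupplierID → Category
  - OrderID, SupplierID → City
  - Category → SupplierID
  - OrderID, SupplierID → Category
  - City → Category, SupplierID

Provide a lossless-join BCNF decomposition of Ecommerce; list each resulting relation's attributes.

{Category, City}; {Category, SupplierID}; {City, OrderID}

Candidate keys of the original relation: {Category, OrderID}, {City, OrderID}, {OrderID, SupplierID}.
{Category, City, OrderID, SupplierID}: {Category} determines {Category, SupplierID} here but is not a superkey — split on Category → SupplierID, giving {Category, SupplierID} and {Category, City, OrderID}.
{Category, SupplierID} is in BCNF.
{Category, City, OrderID}: {City} determines {Category, City} here but is not a superkey — split on City → Category, giving {Category, City} and {City, OrderID}.
{Category, City} is in BCNF.
{City, OrderID} is in BCNF.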